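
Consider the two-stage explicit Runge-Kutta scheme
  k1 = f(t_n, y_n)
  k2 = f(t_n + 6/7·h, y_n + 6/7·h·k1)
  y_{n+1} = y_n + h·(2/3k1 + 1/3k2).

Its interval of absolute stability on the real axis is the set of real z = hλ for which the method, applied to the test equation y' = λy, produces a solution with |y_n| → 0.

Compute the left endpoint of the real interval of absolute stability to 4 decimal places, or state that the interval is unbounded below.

With y'=λy (z=hλ):
  k1=λy_n ⇒ h·k1=z·y_n;  k2=λ(1+6/7z)y_n ⇒ h·k2=z(1+6/7z)y_n
  y_{n+1}/y_n = 1 + 2/3z + 1/3z(1+6/7z) = 1 + z + 2/7z²
  Hence R(z) = 1 + z + 2/7z².

Solve |R(x)|<1 on ℝ⁻.
x=-0.59: |R|=0.5095
R=1: x+2/7x²=0 ⇒ x=−7/2=-3.5000; min R=1−1/(4·2/7)=0.1250>−1
Confirm numerically:
  x=-2.903: |R|=0.50483 <1
  x=-2.830: |R|=0.45826 <1
  x=-2.546: |R|=0.30603 <1
  x=-1.637: |R|=0.12865 <1
  x=-4.092: |R|=1.69213 >1
  x=-4.073: |R|=1.66681 >1
  x=-3.543: |R|=1.04353 >1
Interval (-3.5000, 0).

z* = -3.5000.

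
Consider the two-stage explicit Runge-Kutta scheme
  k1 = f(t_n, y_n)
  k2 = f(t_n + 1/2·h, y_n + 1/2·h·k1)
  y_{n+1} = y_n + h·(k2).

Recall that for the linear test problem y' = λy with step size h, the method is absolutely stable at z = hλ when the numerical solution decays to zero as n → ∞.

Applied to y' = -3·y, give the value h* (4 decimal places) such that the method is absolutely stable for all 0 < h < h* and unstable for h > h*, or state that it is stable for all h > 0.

Set f=λy, z=hλ:
  k1=λy_n ⇒ h·k1=z·y_n;  k2=λ(1+1/2z)y_n ⇒ h·k2=z(1+1/2z)y_n
  y_{n+1}/y_n = 1 + z(1+1/2z) = 1 + z + 1/2z²
  ⇒ R(z) = 1 + z + 1/2z².

Boundary: |R(x)|=1, x<0.
x=-0.9: |R|=0.5050
R=1: x+1/2x²=0 ⇒ x=−2=-2.0000; min R=1−1/(4·1/2)=0.5000>−1
Confirm numerically:
  x=-1.790: |R|=0.81205 <1
  x=-1.058: |R|=0.50168 <1
  x=-0.906: |R|=0.50442 <1
  x=-2.316: |R|=1.36593 >1
  x=-2.314: |R|=1.36330 >1
Stable set (-2.0000, 0).

(-2.0000,0); λ=-3 ⇒ h* = (2)/3 = 0.6667.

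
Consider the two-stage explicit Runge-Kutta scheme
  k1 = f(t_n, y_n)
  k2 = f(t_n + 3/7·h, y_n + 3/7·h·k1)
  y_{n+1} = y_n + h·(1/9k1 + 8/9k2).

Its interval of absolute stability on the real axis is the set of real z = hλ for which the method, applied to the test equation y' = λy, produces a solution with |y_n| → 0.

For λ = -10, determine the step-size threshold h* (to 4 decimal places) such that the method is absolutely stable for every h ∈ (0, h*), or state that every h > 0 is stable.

(-2.6250,0); λ=-10 ⇒ h* = (21/8)/10 = 0.2625.

On y'=λy, z=hλ:
  k1=λy_n ⇒ h·k1=z·y_n;  k2=λ(1+3/7z)y_n ⇒ h·k2=z(1+3/7z)y_n
  y_{n+1}/y_n = 1 + 1/9z + 8/9z(1+3/7z) = 1 + z + 8/21z²
  ⇒ R(z) = 1 + z + 8/21z².

Find x<0 with |R(x)|<1.
x=-1.37: |R|=0.3450
R=1: x+8/21x²=0 ⇒ x=−21/8=-2.6250; min R=1−1/(4·8/21)=0.3438>−1
Confirm numerically:
  x=-1.966: |R|=0.50644 <1
  x=-1.759: |R|=0.41970 <1
  x=-1.347: |R|=0.34420 <1
  x=-2.758: |R|=1.13974 >1
  x=-2.725: |R|=1.10381 >1
  x=-2.679: |R|=1.05511 >1
Interval (-2.6250, 0).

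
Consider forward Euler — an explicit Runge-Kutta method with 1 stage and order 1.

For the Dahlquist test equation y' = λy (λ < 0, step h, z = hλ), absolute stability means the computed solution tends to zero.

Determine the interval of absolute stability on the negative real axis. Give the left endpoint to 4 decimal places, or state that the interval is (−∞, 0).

Test eqn y'=λy, z=hλ:
  order 1, 1-stage ⇒ R(z)=1+z
  (e.g. R(-1.14)=-0.14000, |R|=0.14000)

Find x<0 with |R(x)|<1.
x=-1.14: |R|=0.1400
|R(-2.1)|=1.1000 |R(-1.64)|=0.6400 |R(-0.73)|=0.2700
Bisect:
  x_lo=-2.8956 |R|=1.8956  x_hi=-0.2840 |R|=0.7160
  mid=-1.58979 |R|=0.58979 →hi
  mid=-2.24271 |R|=1.24271 →lo
  mid=-1.91625 |R|=0.91625 →hi
  mid=-2.07948 |R|=1.07948 →lo
  mid=-1.99786 |R|=0.99786 →hi
  mid=-2.03867 |R|=1.03867 →lo
  mid=-2.01827 |R|=1.01827 →lo
  mid=-2.00807 |R|=1.00807 →lo
  mid=-2.00297 |R|=1.00297 →lo
  ...
  [-2.00010,-1.99994] ⇒ x*=-2.0000
Stable set (-2.0000, 0).

(-2.0000, 0).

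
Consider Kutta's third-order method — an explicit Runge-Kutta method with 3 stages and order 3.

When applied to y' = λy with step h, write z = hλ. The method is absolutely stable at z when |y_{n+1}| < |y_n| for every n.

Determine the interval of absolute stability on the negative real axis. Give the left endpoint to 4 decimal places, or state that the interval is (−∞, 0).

Test eqn y'=λy, z=hλ:
  order 3, 3-stage ⇒ R(z)=1+z+z^2/2+z^3/6
  (e.g. R(-0.4)=0.66933, |R|=0.66933)

Need |R(x)|<1, x<0.
x=-0.4: |R|=0.6693
|R(-2.51)|=0.9955 |R(-1.15)|=0.2578 |R(-0.66)|=0.5099
Bisect:
  x_lo=-3.2001 |R|=2.5418  x_hi=-0.3676 |R|=0.6917
  mid=-1.78388 |R|=0.13888 →hi
  mid=-2.49201 |R|=0.96623 →hi
  mid=-2.84608 |R|=1.63828 →lo
  mid=-2.66904 |R|=1.27610 →lo
  mid=-2.58053 |R|=1.11497 →lo
  mid=-2.53627 |R|=1.03910 →lo
  mid=-2.51414 |R|=1.00229 →lo
  mid=-2.50308 |R|=0.98417 →hi
  mid=-2.50861 |R|=0.99321 →hi
  ...
  [-2.51276,-2.51258] ⇒ x*=-2.5127
So |R|<1 on (-2.5127, 0).

z∈(-2.5127,0).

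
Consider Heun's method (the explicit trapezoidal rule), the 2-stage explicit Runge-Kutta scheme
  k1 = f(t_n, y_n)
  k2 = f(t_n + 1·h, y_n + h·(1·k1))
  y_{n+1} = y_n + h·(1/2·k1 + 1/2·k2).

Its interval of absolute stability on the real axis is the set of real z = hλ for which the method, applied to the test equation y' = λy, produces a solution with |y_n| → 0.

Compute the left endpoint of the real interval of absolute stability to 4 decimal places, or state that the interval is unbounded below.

left endpoint -2.0000.

On y'=λy, z=hλ:
  order 2, 2-stage ⇒ R(z)=1+z+z^2/2
  (e.g. R(-1.11)=0.50605, |R|=0.50605)

Solve |R(x)|<1 on ℝ⁻.
x=-1.11: |R|=0.5060
|R(-2.29)|=1.3321 |R(-2.19)|=1.2080 |R(-0.69)|=0.5481
Bisect:
  x_lo=-2.8154 |R|=2.1478  x_hi=-0.2382 |R|=0.7902
  mid=-1.52679 |R|=0.63875 →hi
  mid=-2.17109 |R|=1.18573 →lo
  mid=-1.84894 |R|=0.86035 →hi
  mid=-2.01002 |R|=1.01007 →lo
  mid=-1.92948 |R|=0.93196 →hi
  mid=-1.96975 |R|=0.97020 →hi
  mid=-1.98988 |R|=0.98993 →hi
  mid=-1.99995 |R|=0.99995 →hi
  mid=-2.00498 |R|=1.00499 →lo
  ...
  [-2.00011,-1.99995] ⇒ x*=-2.0000
Interval (-2.0000, 0).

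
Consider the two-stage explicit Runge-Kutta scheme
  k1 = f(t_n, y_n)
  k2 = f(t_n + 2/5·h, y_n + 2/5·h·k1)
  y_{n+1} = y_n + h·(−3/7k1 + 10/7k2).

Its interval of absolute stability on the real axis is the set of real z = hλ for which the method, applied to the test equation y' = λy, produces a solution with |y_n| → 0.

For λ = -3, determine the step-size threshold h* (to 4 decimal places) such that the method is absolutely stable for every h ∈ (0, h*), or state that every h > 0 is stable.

(-1.7500,0); λ=-3 ⇒ h* = (7/4)/3 = 0.5833.

Set f=λy, z=hλ:
  k1=λy_n ⇒ h·k1=z·y_n;  k2=λ(1+2/5z)y_n ⇒ h·k2=z(1+2/5z)y_n
  y_{n+1}/y_n = 1 − 3/7z + 10/7z(1+2/5z) = 1 + z + 4/7z²
  ⇒ R(z) = 1 + z + 4/7z².

Find x<0 with |R(x)|<1.
x=-0.95: |R|=0.5657
R=1: x+4/7x²=0 ⇒ x=−7/4=-1.7500; min R=1−1/(4·4/7)=0.5625>−1
Confirm numerically:
  x=-1.426: |R|=0.73599 <1
  x=-1.134: |R|=0.60083 <1
  x=-1.111: |R|=0.59433 <1
  x=-1.029: |R|=0.57605 <1
  x=-2.278: |R|=1.68731 >1
  x=-2.106: |R|=1.42842 >1
  x=-1.841: |R|=1.09573 >1
So |R|<1 on (-1.7500, 0).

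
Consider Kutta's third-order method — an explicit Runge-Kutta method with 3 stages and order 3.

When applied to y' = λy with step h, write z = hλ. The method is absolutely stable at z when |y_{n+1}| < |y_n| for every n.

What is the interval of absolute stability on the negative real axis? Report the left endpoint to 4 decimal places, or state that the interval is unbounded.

z∈(-2.5127,0).

Set f=λy, z=hλ:
  order 3, 3-stage ⇒ R(z)=1+z+z^2/2+z^3/6
  (e.g. R(-0.89)=0.38856, |R|=0.38856)

Solve |R(x)|<1 on ℝ⁻.
x=-0.89: |R|=0.3886
|R(-2.13)|=0.4721 |R(-0.8)|=0.4347 |R(-0.65)|=0.5155
Bisect:
  x_lo=-3.0404 |R|=2.1026  x_hi=-0.3157 |R|=0.7289
  mid=-1.67804 |R|=0.05764 →hi
  mid=-2.35921 |R|=0.76479 →hi
  mid=-2.69980 |R|=1.33511 →lo
  mid=-2.52951 |R|=1.02777 →lo
  mid=-2.44436 |R|=0.89105 →hi
  mid=-2.48693 |R|=0.95806 →hi
  mid=-2.50822 |R|=0.99258 →hi
  mid=-2.51886 |R|=1.01009 →lo
  mid=-2.51354 |R|=1.00131 →lo
  ...
  [-2.51288,-2.51271] ⇒ x*=-2.5127
So |R|<1 on (-2.5127, 0).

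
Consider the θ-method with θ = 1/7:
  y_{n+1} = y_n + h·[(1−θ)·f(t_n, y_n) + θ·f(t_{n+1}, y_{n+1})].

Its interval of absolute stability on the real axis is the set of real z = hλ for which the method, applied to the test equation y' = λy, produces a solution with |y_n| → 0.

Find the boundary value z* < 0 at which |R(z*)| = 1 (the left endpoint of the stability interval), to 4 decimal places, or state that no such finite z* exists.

z* = -2.8000.

With y'=λy (z=hλ):
  y_{n+1} = y_n + z·[6/7·y_n + 1/7·y_{n+1}] ⇒ (1 − 1/7z)y_{n+1} = (1 + 6/7z)y_n
  Hence R(z) = (1 + 6/7z)/(1 − 1/7z).

Solve |R(x)|<1 on ℝ⁻.
x=-0.63: |R|=0.4220
R=−1: 1+6/7x = −1+1/7x ⇒ -5/7x=2 ⇒ x=2/(-5/7)=-2.8000
Confirm numerically:
  x=-2.559: |R|=0.87394 <1
  x=-2.134: |R|=0.63543 <1
  x=-1.751: |R|=0.40064 <1
  x=-1.572: |R|=0.28371 <1
  x=-3.312: |R|=1.24825 >1
  x=-2.990: |R|=1.09510 >1
Stable set (-2.8000, 0).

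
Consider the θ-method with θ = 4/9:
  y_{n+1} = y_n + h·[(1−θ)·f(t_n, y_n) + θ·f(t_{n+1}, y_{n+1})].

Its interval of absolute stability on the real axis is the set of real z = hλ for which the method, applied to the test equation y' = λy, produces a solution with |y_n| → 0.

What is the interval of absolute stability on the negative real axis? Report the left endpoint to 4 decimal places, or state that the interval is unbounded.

z∈(-18.0000,0).

With y'=λy (z=hλ):
  y_{n+1} = y_n + z·[5/9·y_n + 4/9·y_{n+1}] ⇒ (1 − 4/9z)y_{n+1} = (1 + 5/9z)y_n
  so R(z) = (1 + 5/9z)/(1 − 4/9z).

Solve |R(x)|<1 on ℝ⁻.
x=-1.65: |R|=0.0481
R=−1: 1+5/9x = −1+4/9x ⇒ -1/9x=2 ⇒ x=2/(-1/9)=-18.0000
Confirm numerically:
  x=-17.582: |R|=0.99473 <1
  x=-15.592: |R|=0.96626 <1
  x=-13.905: |R|=0.93663 <1
  x=-12.715: |R|=0.91171 <1
  x=-18.479: |R|=1.00578 >1
  x=-18.198: |R|=1.00242 >1
  x=-18.071: |R|=1.00087 >1
Stable set (-18.0000, 0).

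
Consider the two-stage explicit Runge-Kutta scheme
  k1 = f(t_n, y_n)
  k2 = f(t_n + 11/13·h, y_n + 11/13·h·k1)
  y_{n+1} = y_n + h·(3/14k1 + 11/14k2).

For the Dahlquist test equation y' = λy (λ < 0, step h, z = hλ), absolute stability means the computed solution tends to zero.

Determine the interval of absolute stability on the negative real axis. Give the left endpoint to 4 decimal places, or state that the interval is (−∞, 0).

Set f=λy, z=hλ:
  k1=λy_n ⇒ h·k1=z·y_n;  k2=λ(1+11/13z)y_n ⇒ h·k2=z(1+11/13z)y_n
  y_{n+1}/y_n = 1 + 3/14z + 11/14z(1+11/13z) = 1 + z + 121/182z²
  ⇒ R(z) = 1 + z + 121/182z².

Need |R(x)|<1, x<0.
x=-0.78: |R|=0.6245
R=1: x+121/182x²=0 ⇒ x=−182/121=-1.5041; min R=1−1/(4·121/182)=0.6240>−1
Confirm numerically:
  x=-1.318: |R|=0.83690 <1
  x=-1.285: |R|=0.81279 <1
  x=-0.960: |R|=0.65271 <1
  x=-2.020: |R|=1.69279 >1
  x=-1.948: |R|=1.57485 >1
So |R|<1 on (-1.5041, 0).

z∈(-1.5041,0).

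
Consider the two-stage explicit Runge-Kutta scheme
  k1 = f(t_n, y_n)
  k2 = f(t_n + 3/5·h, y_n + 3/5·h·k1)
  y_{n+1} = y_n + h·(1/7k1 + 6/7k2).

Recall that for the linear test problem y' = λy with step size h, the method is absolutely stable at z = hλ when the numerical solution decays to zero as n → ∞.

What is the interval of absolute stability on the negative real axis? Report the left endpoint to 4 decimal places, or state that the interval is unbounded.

(-1.9444, 0).

Set f=λy, z=hλ:
  k1=λy_n ⇒ h·k1=z·y_n;  k2=λ(1+3/5z)y_n ⇒ h·k2=z(1+3/5z)y_n
  y_{n+1}/y_n = 1 + 1/7z + 6/7z(1+3/5z) = 1 + z + 18/35z²
  R(z) = 1 + z + 18/35z².

Find x<0 with |R(x)|<1.
x=-1.24: |R|=0.5508
R=1: x+18/35x²=0 ⇒ x=−35/18=-1.9444; min R=1−1/(4·18/35)=0.5139>−1
Confirm numerically:
  x=-1.854: |R|=0.91376 <1
  x=-1.737: |R|=0.81469 <1
  x=-1.268: |R|=0.55888 <1
  x=-2.342: |R|=1.47884 >1
  x=-2.331: |R|=1.46340 >1
  x=-2.115: |R|=1.18552 >1
So |R|<1 on (-1.9444, 0).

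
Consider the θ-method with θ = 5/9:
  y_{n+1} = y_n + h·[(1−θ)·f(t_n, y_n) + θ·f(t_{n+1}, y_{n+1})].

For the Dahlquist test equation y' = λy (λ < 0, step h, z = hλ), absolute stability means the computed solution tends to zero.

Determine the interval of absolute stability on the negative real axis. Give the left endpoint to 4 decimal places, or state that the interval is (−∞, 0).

unbounded; (−∞, 0).

Test eqn y'=λy, z=hλ:
  y_{n+1} = y_n + z·[4/9·y_n + 5/9·y_{n+1}] ⇒ (1 − 5/9z)y_{n+1} = (1 + 4/9z)y_n
  Hence R(z) = (1 + 4/9z)/(1 − 5/9z).

Need |R(x)|<1, x<0.
x=-1.59: |R|=0.1558
x=-2: |R|=0.0526
x=-10: |R|=0.5254
x=-100: |R|=0.7682
θ=5/9≥1/2 ⇒ |1+4/9x|<|1−5/9x| ∀x<0 ⇒ stable on all of ℝ⁻.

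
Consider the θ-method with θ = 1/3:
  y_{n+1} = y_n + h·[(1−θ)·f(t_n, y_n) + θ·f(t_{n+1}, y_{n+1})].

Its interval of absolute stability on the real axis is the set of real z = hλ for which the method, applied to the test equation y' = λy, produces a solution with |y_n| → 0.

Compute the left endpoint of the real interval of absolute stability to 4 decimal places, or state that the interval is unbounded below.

left endpoint -6.0000.

Set f=λy, z=hλ:
  y_{n+1} = y_n + z·[2/3·y_n + 1/3·y_{n+1}] ⇒ (1 − 1/3z)y_{n+1} = (1 + 2/3z)y_n
  Hence R(z) = (1 + 2/3z)/(1 − 1/3z).

Solve |R(x)|<1 on ℝ⁻.
x=-0.86: |R|=0.3316
R=−1: 1+2/3x = −1+1/3x ⇒ -1/3x=2 ⇒ x=2/(-1/3)=-6.0000
Confirm numerically:
  x=-4.870: |R|=0.85642 <1
  x=-4.857: |R|=0.85452 <1
  x=-4.641: |R|=0.82214 <1
  x=-4.403: |R|=0.78428 <1
  x=-6.504: |R|=1.05303 >1
  x=-6.480: |R|=1.05063 >1
  x=-6.188: |R|=1.02046 >1
Interval (-6.0000, 0).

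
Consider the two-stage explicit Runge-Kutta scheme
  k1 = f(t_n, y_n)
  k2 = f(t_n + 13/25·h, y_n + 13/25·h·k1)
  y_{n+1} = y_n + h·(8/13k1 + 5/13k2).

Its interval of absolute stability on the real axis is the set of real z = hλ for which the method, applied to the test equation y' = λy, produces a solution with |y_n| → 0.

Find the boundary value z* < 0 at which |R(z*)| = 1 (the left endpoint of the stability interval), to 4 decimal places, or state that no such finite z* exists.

z* = -5.0000.

On y'=λy, z=hλ:
  k1=λy_n ⇒ h·k1=z·y_n;  k2=λ(1+13/25z)y_n ⇒ h·k2=z(1+13/25z)y_n
  y_{n+1}/y_n = 1 + 8/13z + 5/13z(1+13/25z) = 1 + z + 1/5z²
  Hence R(z) = 1 + z + 1/5z².

Boundary: |R(x)|=1, x<0.
x=-0.67: |R|=0.4198
R=1: x+1/5x²=0 ⇒ x=−5=-5.0000; min R=1−1/(4·1/5)=-0.2500>−1
Confirm numerically:
  x=-4.962: |R|=0.96229 <1
  x=-2.985: |R|=0.20295 <1
  x=-2.758: |R|=0.23669 <1
  x=-5.477: |R|=1.52251 >1
  x=-5.178: |R|=1.18434 >1
  x=-5.118: |R|=1.12078 >1
So |R|<1 on (-5.0000, 0).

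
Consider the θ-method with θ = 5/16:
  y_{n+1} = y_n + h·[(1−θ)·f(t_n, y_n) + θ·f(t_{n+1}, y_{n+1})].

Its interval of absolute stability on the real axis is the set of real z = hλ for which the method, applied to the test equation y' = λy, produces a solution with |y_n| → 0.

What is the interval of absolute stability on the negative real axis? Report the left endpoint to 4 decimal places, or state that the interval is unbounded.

(-5.3333, 0).

On y'=λy, z=hλ:
  y_{n+1} = y_n + z·[11/16·y_n + 5/16·y_{n+1}] ⇒ (1 − 5/16z)y_{n+1} = (1 + 11/16z)y_n
  Hence R(z) = (1 + 11/16z)/(1 − 5/16z).

Boundary: |R(x)|=1, x<0.
x=-0.81: |R|=0.3536
R=−1: 1+11/16x = −1+5/16x ⇒ -3/8x=2 ⇒ x=2/(-3/8)=-5.3333
Confirm numerically:
  x=-4.968: |R|=0.94633 <1
  x=-4.927: |R|=0.94000 <1
  x=-3.263: |R|=0.61560 <1
  x=-3.007: |R|=0.55025 <1
  x=-5.870: |R|=1.07100 >1
  x=-5.819: |R|=1.06462 >1
  x=-5.385: |R|=1.00722 >1
So |R|<1 on (-5.3333, 0).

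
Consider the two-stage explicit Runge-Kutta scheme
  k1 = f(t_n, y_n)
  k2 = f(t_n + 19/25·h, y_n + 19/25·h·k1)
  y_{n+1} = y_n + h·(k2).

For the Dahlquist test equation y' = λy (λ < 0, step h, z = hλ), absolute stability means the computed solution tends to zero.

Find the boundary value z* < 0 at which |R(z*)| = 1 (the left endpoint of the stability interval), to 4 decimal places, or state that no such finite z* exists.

left endpoint -1.3158.

Set f=λy, z=hλ:
  k1=λy_n ⇒ h·k1=z·y_n;  k2=λ(1+19/25z)y_n ⇒ h·k2=z(1+19/25z)y_n
  y_{n+1}/y_n = 1 + z(1+19/25z) = 1 + z + 19/25z²
  R(z) = 1 + z + 19/25z².

Solve |R(x)|<1 on ℝ⁻.
x=-1.69: |R|=1.4806
R=1: x+19/25x²=0 ⇒ x=−25/19=-1.3158; min R=1−1/(4·19/25)=0.6711>−1
Confirm numerically:
  x=-1.098: |R|=0.81826 <1
  x=-0.833: |R|=0.69436 <1
  x=-0.823: |R|=0.69177 <1
  x=-0.785: |R|=0.68333 <1
  x=-1.735: |R|=1.55277 >1
  x=-1.465: |R|=1.16613 >1
Interval (-1.3158, 0).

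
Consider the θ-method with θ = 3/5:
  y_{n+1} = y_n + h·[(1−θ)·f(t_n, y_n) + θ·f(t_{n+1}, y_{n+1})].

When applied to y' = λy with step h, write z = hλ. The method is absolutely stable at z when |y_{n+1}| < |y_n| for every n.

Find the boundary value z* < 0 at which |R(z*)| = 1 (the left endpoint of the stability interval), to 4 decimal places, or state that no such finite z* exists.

With y'=λy (z=hλ):
  y_{n+1} = y_n + z·[2/5·y_n + 3/5·y_{n+1}] ⇒ (1 − 3/5z)y_{n+1} = (1 + 2/5z)y_n
  ⇒ R(z) = (1 + 2/5z)/(1 − 3/5z).

Solve |R(x)|<1 on ℝ⁻.
x=-0.95: |R|=0.3949
x=-2: |R|=0.0909
x=-10: |R|=0.4286
x=-100: |R|=0.6393
θ=3/5≥1/2 ⇒ |1+2/5x|<|1−3/5x| ∀x<0 ⇒ interval (−∞,0).

unbounded; (−∞, 0).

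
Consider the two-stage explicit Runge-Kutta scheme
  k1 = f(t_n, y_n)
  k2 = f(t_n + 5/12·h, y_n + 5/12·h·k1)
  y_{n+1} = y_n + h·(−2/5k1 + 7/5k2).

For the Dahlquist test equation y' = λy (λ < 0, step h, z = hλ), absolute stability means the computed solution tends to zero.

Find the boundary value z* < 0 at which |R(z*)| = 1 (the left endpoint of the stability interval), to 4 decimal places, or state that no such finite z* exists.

Set f=λy, z=hλ:
  k1=λy_n ⇒ h·k1=z·y_n;  k2=λ(1+5/12z)y_n ⇒ h·k2=z(1+5/12z)y_n
  y_{n+1}/y_n = 1 − 2/5z + 7/5z(1+5/12z) = 1 + z + 7/12z²
  so R(z) = 1 + z + 7/12z².

Boundary: |R(x)|=1, x<0.
x=-1.35: |R|=0.7131
R=1: x+7/12x²=0 ⇒ x=−12/7=-1.7143; min R=1−1/(4·7/12)=0.5714>−1
Confirm numerically:
  x=-1.577: |R|=0.87371 <1
  x=-1.556: |R|=0.85633 <1
  x=-1.378: |R|=0.72968 <1
  x=-2.201: |R|=1.62490 >1
  x=-2.098: |R|=1.46960 >1
Stable set (-1.7143, 0).

left endpoint -1.7143.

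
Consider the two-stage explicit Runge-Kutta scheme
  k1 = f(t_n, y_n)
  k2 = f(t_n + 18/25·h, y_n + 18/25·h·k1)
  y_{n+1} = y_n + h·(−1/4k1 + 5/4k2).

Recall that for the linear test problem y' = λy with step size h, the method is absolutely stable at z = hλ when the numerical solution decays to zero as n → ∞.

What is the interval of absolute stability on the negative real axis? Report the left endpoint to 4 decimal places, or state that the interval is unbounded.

On y'=λy, z=hλ:
  k1=λy_n ⇒ h·k1=z·y_n;  k2=λ(1+18/25z)y_n ⇒ h·k2=z(1+18/25z)y_n
  y_{n+1}/y_n = 1 − 1/4z + 5/4z(1+18/25z) = 1 + z + 9/10z²
  Hence R(z) = 1 + z + 9/10z².

Boundary: |R(x)|=1, x<0.
x=-1.34: |R|=1.2760
R=1: x+9/10x²=0 ⇒ x=−10/9=-1.1111; min R=1−1/(4·9/10)=0.7222>−1
Confirm numerically:
  x=-0.892: |R|=0.82410 <1
  x=-0.558: |R|=0.72223 <1
  x=-0.502: |R|=0.72480 <1
  x=-1.605: |R|=1.71342 >1
  x=-1.562: |R|=1.63386 >1
  x=-1.208: |R|=1.10534 >1
So |R|<1 on (-1.1111, 0).

z∈(-1.1111,0).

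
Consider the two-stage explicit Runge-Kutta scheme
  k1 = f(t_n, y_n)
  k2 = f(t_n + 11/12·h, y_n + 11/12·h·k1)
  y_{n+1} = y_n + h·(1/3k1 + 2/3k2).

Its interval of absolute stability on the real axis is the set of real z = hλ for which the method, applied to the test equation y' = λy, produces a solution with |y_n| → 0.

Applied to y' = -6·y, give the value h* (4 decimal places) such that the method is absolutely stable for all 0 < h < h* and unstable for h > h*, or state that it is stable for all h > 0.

Set f=λy, z=hλ:
  k1=λy_n ⇒ h·k1=z·y_n;  k2=λ(1+11/12z)y_n ⇒ h·k2=z(1+11/12z)y_n
  y_{n+1}/y_n = 1 + 1/3z + 2/3z(1+11/12z) = 1 + z + 11/18z²
  so R(z) = 1 + z + 11/18z².

Find x<0 with |R(x)|<1.
x=-0.44: |R|=0.6783
R=1: x+11/18x²=0 ⇒ x=−18/11=-1.6364; min R=1−1/(4·11/18)=0.5909>−1
Confirm numerically:
  x=-1.611: |R|=0.97503 <1
  x=-1.531: |R|=0.90142 <1
  x=-1.241: |R|=0.70016 <1
  x=-2.187: |R|=1.73593 >1
  x=-2.054: |R|=1.52423 >1
  x=-1.933: |R|=1.35041 >1
Interval (-1.6364, 0).

(-1.6364,0); λ=-6 ⇒ h* = (18/11)/6 = 0.2727.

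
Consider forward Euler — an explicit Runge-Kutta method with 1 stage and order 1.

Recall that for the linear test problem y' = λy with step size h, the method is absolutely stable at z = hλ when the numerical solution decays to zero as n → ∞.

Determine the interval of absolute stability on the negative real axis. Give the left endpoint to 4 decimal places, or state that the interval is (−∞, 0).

Set f=λy, z=hλ:
  order 1, 1-stage ⇒ R(z)=1+z
  (e.g. R(-0.89)=0.11000, |R|=0.11000)

Need |R(x)|<1, x<0.
x=-0.89: |R|=0.1100
|R(-1.62)|=0.6200 |R(-0.92)|=0.0800 |R(-0.91)|=0.0900
Bisect:
  x_lo=-2.8288 |R|=1.8288  x_hi=-0.2489 |R|=0.7511
  mid=-1.53885 |R|=0.53885 →hi
  mid=-2.18381 |R|=1.18381 →lo
  mid=-1.86133 |R|=0.86133 →hi
  mid=-2.02257 |R|=1.02257 →lo
  mid=-1.94195 |R|=0.94195 →hi
  mid=-1.98226 |R|=0.98226 →hi
  mid=-2.00241 |R|=1.00241 →lo
  ...
  [-2.00005,-1.99989] ⇒ x*=-2.0000
So |R|<1 on (-2.0000, 0).

(-2.0000, 0).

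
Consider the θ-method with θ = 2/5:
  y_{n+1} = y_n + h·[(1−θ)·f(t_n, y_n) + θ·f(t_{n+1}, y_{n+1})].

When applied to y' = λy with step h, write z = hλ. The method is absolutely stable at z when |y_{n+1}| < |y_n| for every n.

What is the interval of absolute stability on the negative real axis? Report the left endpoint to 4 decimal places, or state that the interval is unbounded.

Test eqn y'=λy, z=hλ:
  y_{n+1} = y_n + z·[3/5·y_n + 2/5·y_{n+1}] ⇒ (1 − 2/5z)y_{n+1} = (1 + 3/5z)y_n
  Hence R(z) = (1 + 3/5z)/(1 − 2/5z).

Find x<0 with |R(x)|<1.
x=-1.06: |R|=0.2556
R=−1: 1+3/5x = −1+2/5x ⇒ -1/5x=2 ⇒ x=2/(-1/5)=-10.0000
Confirm numerically:
  x=-8.839: |R|=0.94881 <1
  x=-8.823: |R|=0.94803 <1
  x=-8.327: |R|=0.92274 <1
  x=-7.596: |R|=0.88094 <1
  x=-10.155: |R|=1.00612 >1
  x=-10.095: |R|=1.00377 >1
Stable set (-10.0000, 0).

z∈(-10.0000,0).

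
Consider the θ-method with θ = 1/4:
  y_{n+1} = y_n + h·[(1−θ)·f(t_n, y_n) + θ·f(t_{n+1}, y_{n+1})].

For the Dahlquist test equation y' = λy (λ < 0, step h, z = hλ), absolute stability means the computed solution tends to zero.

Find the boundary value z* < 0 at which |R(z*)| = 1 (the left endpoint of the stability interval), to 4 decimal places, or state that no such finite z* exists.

left endpoint -4.0000.

With y'=λy (z=hλ):
  y_{n+1} = y_n + z·[3/4·y_n + 1/4·y_{n+1}] ⇒ (1 − 1/4z)y_{n+1} = (1 + 3/4z)y_n
  Hence R(z) = (1 + 3/4z)/(1 − 1/4z).

Need |R(x)|<1, x<0.
x=-0.68: |R|=0.4188
R=−1: 1+3/4x = −1+1/4x ⇒ -1/2x=2 ⇒ x=2/(-1/2)=-4.0000
Confirm numerically:
  x=-3.637: |R|=0.90494 <1
  x=-2.350: |R|=0.48031 <1
  x=-1.665: |R|=0.17564 <1
  x=-4.150: |R|=1.03681 >1
  x=-4.023: |R|=1.00573 >1
Stable set (-4.0000, 0).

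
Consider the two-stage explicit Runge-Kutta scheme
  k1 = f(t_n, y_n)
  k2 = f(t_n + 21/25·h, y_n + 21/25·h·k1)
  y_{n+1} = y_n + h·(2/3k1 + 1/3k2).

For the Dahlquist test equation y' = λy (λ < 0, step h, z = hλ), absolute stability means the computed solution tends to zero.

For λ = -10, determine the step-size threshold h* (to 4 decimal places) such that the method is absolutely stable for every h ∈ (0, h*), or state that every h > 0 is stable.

With y'=λy (z=hλ):
  k1=λy_n ⇒ h·k1=z·y_n;  k2=λ(1+21/25z)y_n ⇒ h·k2=z(1+21/25z)y_n
  y_{n+1}/y_n = 1 + 2/3z + 1/3z(1+21/25z) = 1 + z + 7/25z²
  ⇒ R(z) = 1 + z + 7/25z².

Need |R(x)|<1, x<0.
x=-1.52: |R|=0.1269
R=1: x+7/25x²=0 ⇒ x=−25/7=-3.5714; min R=1−1/(4·7/25)=0.1071>−1
Confirm numerically:
  x=-2.715: |R|=0.34894 <1
  x=-2.571: |R|=0.27981 <1
  x=-2.047: |R|=0.12626 <1
  x=-3.998: |R|=1.47752 >1
  x=-3.641: |R|=1.07093 >1
So |R|<1 on (-3.5714, 0).

(-3.5714,0); λ=-10 ⇒ h* = (25/7)/10 = 0.3571.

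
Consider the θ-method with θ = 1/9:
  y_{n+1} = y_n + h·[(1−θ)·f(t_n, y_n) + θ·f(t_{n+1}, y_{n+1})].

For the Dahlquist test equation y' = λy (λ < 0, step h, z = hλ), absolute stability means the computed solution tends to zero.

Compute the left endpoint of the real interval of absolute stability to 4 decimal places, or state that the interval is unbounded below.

Set f=λy, z=hλ:
  y_{n+1} = y_n + z·[8/9·y_n + 1/9·y_{n+1}] ⇒ (1 − 1/9z)y_{n+1} = (1 + 8/9z)y_n
  so R(z) = (1 + 8/9z)/(1 − 1/9z).

Solve |R(x)|<1 on ℝ⁻.
x=-0.4: |R|=0.6170
R=−1: 1+8/9x = −1+1/9x ⇒ -7/9x=2 ⇒ x=2/(-7/9)=-2.5714
Confirm numerically:
  x=-2.318: |R|=0.84326 <1
  x=-1.619: |R|=0.37216 <1
  x=-1.296: |R|=0.13287 <1
  x=-1.043: |R|=0.06532 <1
  x=-3.126: |R|=1.32014 >1
  x=-3.103: |R|=1.30744 >1
  x=-2.778: |R|=1.12277 >1
Interval (-2.5714, 0).

z* = -2.5714.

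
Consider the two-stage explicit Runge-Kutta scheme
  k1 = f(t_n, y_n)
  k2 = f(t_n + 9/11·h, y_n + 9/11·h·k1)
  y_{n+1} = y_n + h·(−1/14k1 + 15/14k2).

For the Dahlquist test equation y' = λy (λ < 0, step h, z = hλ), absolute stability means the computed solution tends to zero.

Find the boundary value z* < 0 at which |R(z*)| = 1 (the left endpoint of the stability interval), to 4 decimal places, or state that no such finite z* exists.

left endpoint -1.1407.

Set f=λy, z=hλ:
  k1=λy_n ⇒ h·k1=z·y_n;  k2=λ(1+9/11z)y_n ⇒ h·k2=z(1+9/11z)y_n
  y_{n+1}/y_n = 1 − 1/14z + 15/14z(1+9/11z) = 1 + z + 135/154z²
  so R(z) = 1 + z + 135/154z².

Find x<0 with |R(x)|<1.
x=-0.3: |R|=0.7789
R=1: x+135/154x²=0 ⇒ x=−154/135=-1.1407; min R=1−1/(4·135/154)=0.7148>−1
Confirm numerically:
  x=-0.981: |R|=0.86263 <1
  x=-0.662: |R|=0.72217 <1
  x=-0.480: |R|=0.72197 <1
  x=-1.462: |R|=1.41173 >1
  x=-1.187: |R|=1.04814 >1
Interval (-1.1407, 0).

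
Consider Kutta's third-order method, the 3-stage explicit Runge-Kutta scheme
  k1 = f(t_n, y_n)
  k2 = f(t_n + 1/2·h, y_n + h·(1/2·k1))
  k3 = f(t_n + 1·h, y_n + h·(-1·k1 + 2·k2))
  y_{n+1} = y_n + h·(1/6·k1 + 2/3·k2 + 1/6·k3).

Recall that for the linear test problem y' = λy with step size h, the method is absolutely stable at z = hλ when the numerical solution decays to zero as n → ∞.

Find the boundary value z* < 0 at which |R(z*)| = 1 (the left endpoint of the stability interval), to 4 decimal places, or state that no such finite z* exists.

With y'=λy (z=hλ):
  order 3, 3-stage ⇒ R(z)=1+z+z^2/2+z^3/6
  (e.g. R(-0.32)=0.72574, |R|=0.72574)

Need |R(x)|<1, x<0.
x=-0.32: |R|=0.7257
|R(-2.14)|=0.4836 |R(-0.88)|=0.3936 |R(-0.72)|=0.4770
Bisect:
  x_lo=-3.4018 |R|=3.1768  x_hi=-0.2003 |R|=0.8184
  mid=-1.80105 |R|=0.15287 →hi
  mid=-2.60144 |R|=1.15190 →lo
  mid=-2.20125 |R|=0.55619 →hi
  mid=-2.40134 |R|=0.82599 →hi
  mid=-2.50139 |R|=0.98143 →hi
  mid=-2.55142 |R|=1.06472 →lo
  mid=-2.52640 |R|=1.02260 →lo
  mid=-2.51390 |R|=1.00190 →lo
  mid=-2.50765 |R|=0.99163 →hi
  ...
  [-2.51292,-2.51273] ⇒ x*=-2.5127
Interval (-2.5127, 0).

left endpoint -2.5127.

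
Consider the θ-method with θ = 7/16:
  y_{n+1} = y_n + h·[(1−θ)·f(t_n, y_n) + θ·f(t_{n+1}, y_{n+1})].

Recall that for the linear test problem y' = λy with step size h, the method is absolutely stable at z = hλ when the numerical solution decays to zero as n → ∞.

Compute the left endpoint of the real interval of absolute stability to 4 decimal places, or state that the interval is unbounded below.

z* = -16.0000.

On y'=λy, z=hλ:
  y_{n+1} = y_n + z·[9/16·y_n + 7/16·y_{n+1}] ⇒ (1 − 7/16z)y_{n+1} = (1 + 9/16z)y_n
  so R(z) = (1 + 9/16z)/(1 − 7/16z).

Need |R(x)|<1, x<0.
x=-0.91: |R|=0.3491
R=−1: 1+9/16x = −1+7/16x ⇒ -1/8x=2 ⇒ x=2/(-1/8)=-16.0000
Confirm numerically:
  x=-15.116: |R|=0.98549 <1
  x=-11.529: |R|=0.90753 <1
  x=-10.877: |R|=0.88880 <1
  x=-16.595: |R|=1.00900 >1
  x=-16.243: |R|=1.00375 >1
  x=-16.143: |R|=1.00222 >1
So |R|<1 on (-16.0000, 0).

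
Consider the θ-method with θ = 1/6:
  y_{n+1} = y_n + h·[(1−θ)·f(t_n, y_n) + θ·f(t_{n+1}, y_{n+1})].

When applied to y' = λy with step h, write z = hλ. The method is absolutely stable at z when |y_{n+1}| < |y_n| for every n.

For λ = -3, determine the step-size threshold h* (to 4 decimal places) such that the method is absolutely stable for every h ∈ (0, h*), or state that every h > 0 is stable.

Set f=λy, z=hλ:
  y_{n+1} = y_n + z·[5/6·y_n + 1/6·y_{n+1}] ⇒ (1 − 1/6z)y_{n+1} = (1 + 5/6z)y_n
  Hence R(z) = (1 + 5/6z)/(1 − 1/6z).

Solve |R(x)|<1 on ℝ⁻.
x=-1.3: |R|=0.0685
R=−1: 1+5/6x = −1+1/6x ⇒ -2/3x=2 ⇒ x=2/(-2/3)=-3.0000
Confirm numerically:
  x=-2.551: |R|=0.78997 <1
  x=-1.489: |R|=0.19295 <1
  x=-1.436: |R|=0.15869 <1
  x=-1.407: |R|=0.13973 <1
  x=-3.293: |R|=1.12612 >1
  x=-3.077: |R|=1.03393 >1
Stable set (-3.0000, 0).

(-3.0000,0); λ=-3 ⇒ h* = (3)/3 = 1.0000.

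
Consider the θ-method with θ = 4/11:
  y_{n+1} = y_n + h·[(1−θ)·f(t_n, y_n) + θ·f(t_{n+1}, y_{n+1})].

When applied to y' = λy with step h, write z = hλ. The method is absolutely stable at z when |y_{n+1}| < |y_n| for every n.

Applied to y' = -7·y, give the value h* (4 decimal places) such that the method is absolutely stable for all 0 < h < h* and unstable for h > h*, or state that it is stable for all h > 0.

(-7.3333,0); λ=-7 ⇒ h* = (22/3)/7 = 1.0476.

On y'=λy, z=hλ:
  y_{n+1} = y_n + z·[7/11·y_n + 4/11·y_{n+1}] ⇒ (1 − 4/11z)y_{n+1} = (1 + 7/11z)y_n
  Hence R(z) = (1 + 7/11z)/(1 − 4/11z).

Solve |R(x)|<1 on ℝ⁻.
x=-0.6: |R|=0.5075
R=−1: 1+7/11x = −1+4/11x ⇒ -3/11x=2 ⇒ x=2/(-3/11)=-7.3333
Confirm numerically:
  x=-6.784: |R|=0.95679 <1
  x=-5.332: |R|=0.81428 <1
  x=-3.914: |R|=0.61517 <1
  x=-3.143: |R|=0.46670 <1
  x=-7.711: |R|=1.02708 >1
  x=-7.686: |R|=1.02534 >1
  x=-7.393: |R|=1.00441 >1
Interval (-7.3333, 0).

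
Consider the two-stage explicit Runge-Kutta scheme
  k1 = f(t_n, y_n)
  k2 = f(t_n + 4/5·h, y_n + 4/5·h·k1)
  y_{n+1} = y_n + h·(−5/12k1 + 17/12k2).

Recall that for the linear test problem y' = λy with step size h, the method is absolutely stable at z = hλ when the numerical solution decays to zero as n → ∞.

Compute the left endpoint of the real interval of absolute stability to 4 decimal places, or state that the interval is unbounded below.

left endpoint -0.8824.

With y'=λy (z=hλ):
  k1=λy_n ⇒ h·k1=z·y_n;  k2=λ(1+4/5z)y_n ⇒ h·k2=z(1+4/5z)y_n
  y_{n+1}/y_n = 1 − 5/12z + 17/12z(1+4/5z) = 1 + z + 17/15z²
  so R(z) = 1 + z + 17/15z².

Boundary: |R(x)|=1, x<0.
x=-0.71: |R|=0.8613
R=1: x+17/15x²=0 ⇒ x=−15/17=-0.8824; min R=1−1/(4·17/15)=0.7794>−1
Confirm numerically:
  x=-0.840: |R|=0.95968 <1
  x=-0.566: |R|=0.79707 <1
  x=-0.403: |R|=0.78106 <1
  x=-1.160: |R|=1.36501 >1
  x=-1.074: |R|=1.23327 >1
  x=-0.905: |R|=1.02323 >1
So |R|<1 on (-0.8824, 0).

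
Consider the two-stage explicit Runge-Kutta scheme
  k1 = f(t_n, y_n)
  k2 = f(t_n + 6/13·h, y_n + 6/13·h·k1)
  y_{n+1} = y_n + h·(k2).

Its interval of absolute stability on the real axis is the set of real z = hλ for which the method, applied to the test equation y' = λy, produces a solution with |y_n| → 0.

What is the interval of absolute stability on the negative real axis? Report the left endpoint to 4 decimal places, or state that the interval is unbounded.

On y'=λy, z=hλ:
  k1=λy_n ⇒ h·k1=z·y_n;  k2=λ(1+6/13z)y_n ⇒ h·k2=z(1+6/13z)y_n
  y_{n+1}/y_n = 1 + z(1+6/13z) = 1 + z + 6/13z²
  R(z) = 1 + z + 6/13z².

Find x<0 with |R(x)|<1.
x=-0.49: |R|=0.6208
R=1: x+6/13x²=0 ⇒ x=−13/6=-2.1667; min R=1−1/(4·6/13)=0.4583>−1
Confirm numerically:
  x=-1.594: |R|=0.57869 <1
  x=-1.392: |R|=0.50231 <1
  x=-1.030: |R|=0.45965 <1
  x=-0.945: |R|=0.46717 <1
  x=-2.590: |R|=1.50605 >1
  x=-2.421: |R|=1.28419 >1
  x=-2.204: |R|=1.03798 >1
Interval (-2.1667, 0).

(-2.1667, 0).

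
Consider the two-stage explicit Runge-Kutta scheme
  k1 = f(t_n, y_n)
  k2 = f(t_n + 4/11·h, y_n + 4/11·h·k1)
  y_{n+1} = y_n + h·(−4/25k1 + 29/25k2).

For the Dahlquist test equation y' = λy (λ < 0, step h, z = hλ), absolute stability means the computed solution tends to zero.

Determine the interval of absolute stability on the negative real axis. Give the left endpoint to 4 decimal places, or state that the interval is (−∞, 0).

Set f=λy, z=hλ:
  k1=λy_n ⇒ h·k1=z·y_n;  k2=λ(1+4/11z)y_n ⇒ h·k2=z(1+4/11z)y_n
  y_{n+1}/y_n = 1 − 4/25z + 29/25z(1+4/11z) = 1 + z + 116/275z²
  so R(z) = 1 + z + 116/275z².

Boundary: |R(x)|=1, x<0.
x=-1.2: |R|=0.4074
R=1: x+116/275x²=0 ⇒ x=−275/116=-2.3707; min R=1−1/(4·116/275)=0.4073>−1
Confirm numerically:
  x=-1.458: |R|=0.43869 <1
  x=-1.194: |R|=0.40736 <1
  x=-0.981: |R|=0.42494 <1
  x=-0.969: |R|=0.42707 <1
  x=-2.951: |R|=1.72236 >1
  x=-2.790: |R|=1.49347 >1
So |R|<1 on (-2.3707, 0).

(-2.3707, 0).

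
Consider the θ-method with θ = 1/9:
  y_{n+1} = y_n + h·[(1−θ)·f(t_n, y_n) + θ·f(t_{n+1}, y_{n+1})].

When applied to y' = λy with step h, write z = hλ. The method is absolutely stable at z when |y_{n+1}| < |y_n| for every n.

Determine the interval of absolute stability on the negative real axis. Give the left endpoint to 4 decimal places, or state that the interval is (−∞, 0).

z∈(-2.5714,0).

With y'=λy (z=hλ):
  y_{n+1} = y_n + z·[8/9·y_n + 1/9·y_{n+1}] ⇒ (1 − 1/9z)y_{n+1} = (1 + 8/9z)y_n
  Hence R(z) = (1 + 8/9z)/(1 − 1/9z).

Find x<0 with |R(x)|<1.
x=-0.86: |R|=0.2150
R=−1: 1+8/9x = −1+1/9x ⇒ -7/9x=2 ⇒ x=2/(-7/9)=-2.5714
Confirm numerically:
  x=-2.237: |R|=0.79167 <1
  x=-2.201: |R|=0.76850 <1
  x=-1.485: |R|=0.27468 <1
  x=-1.039: |R|=0.06853 <1
  x=-3.049: |R|=1.27745 >1
  x=-2.956: |R|=1.22516 >1
  x=-2.890: |R|=1.18755 >1
So |R|<1 on (-2.5714, 0).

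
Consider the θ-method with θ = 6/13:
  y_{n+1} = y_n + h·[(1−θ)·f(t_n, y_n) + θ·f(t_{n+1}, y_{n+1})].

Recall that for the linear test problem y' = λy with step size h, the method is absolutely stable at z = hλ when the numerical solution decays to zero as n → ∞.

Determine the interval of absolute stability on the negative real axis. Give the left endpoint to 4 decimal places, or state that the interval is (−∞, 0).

(-26.0000, 0).

Test eqn y'=λy, z=hλ:
  y_{n+1} = y_n + z·[7/13·y_n + 6/13·y_{n+1}] ⇒ (1 − 6/13z)y_{n+1} = (1 + 7/13z)y_n
  so R(z) = (1 + 7/13z)/(1 − 6/13z).

Boundary: |R(x)|=1, x<0.
x=-0.48: |R|=0.6071
R=−1: 1+7/13x = −1+6/13x ⇒ -1/13x=2 ⇒ x=2/(-1/13)=-26.0000
Confirm numerically:
  x=-23.909: |R|=0.98664 <1
  x=-18.363: |R|=0.93800 <1
  x=-14.796: |R|=0.88992 <1
  x=-26.382: |R|=1.00223 >1
  x=-26.155: |R|=1.00091 >1
  x=-26.145: |R|=1.00085 >1
So |R|<1 on (-26.0000, 0).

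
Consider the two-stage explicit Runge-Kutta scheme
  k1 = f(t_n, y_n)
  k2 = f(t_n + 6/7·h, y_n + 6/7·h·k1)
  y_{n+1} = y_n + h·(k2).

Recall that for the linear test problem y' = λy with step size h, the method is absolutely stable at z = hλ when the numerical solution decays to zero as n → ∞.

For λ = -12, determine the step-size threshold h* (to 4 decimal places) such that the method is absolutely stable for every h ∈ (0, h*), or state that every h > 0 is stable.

(-1.1667,0); λ=-12 ⇒ h* = (7/6)/12 = 0.0972.

With y'=λy (z=hλ):
  k1=λy_n ⇒ h·k1=z·y_n;  k2=λ(1+6/7z)y_n ⇒ h·k2=z(1+6/7z)y_n
  y_{n+1}/y_n = 1 + z(1+6/7z) = 1 + z + 6/7z²
  ⇒ R(z) = 1 + z + 6/7z².

Boundary: |R(x)|=1, x<0.
x=-0.94: |R|=0.8174
R=1: x+6/7x²=0 ⇒ x=−7/6=-1.1667; min R=1−1/(4·6/7)=0.7083>−1
Confirm numerically:
  x=-0.912: |R|=0.80092 <1
  x=-0.783: |R|=0.74250 <1
  x=-0.776: |R|=0.74015 <1
  x=-1.683: |R|=1.74485 >1
  x=-1.679: |R|=1.73732 >1
Interval (-1.1667, 0).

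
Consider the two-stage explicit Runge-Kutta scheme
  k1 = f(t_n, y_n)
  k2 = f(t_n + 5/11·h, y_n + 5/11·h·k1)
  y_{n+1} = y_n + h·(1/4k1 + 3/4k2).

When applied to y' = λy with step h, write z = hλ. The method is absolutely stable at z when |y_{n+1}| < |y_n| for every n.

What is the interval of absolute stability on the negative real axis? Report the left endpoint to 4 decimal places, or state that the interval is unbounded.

z∈(-2.9333,0).

On y'=λy, z=hλ:
  k1=λy_n ⇒ h·k1=z·y_n;  k2=λ(1+5/11z)y_n ⇒ h·k2=z(1+5/11z)y_n
  y_{n+1}/y_n = 1 + 1/4z + 3/4z(1+5/11z) = 1 + z + 15/44z²
  so R(z) = 1 + z + 15/44z².

Need |R(x)|<1, x<0.
x=-1.66: |R|=0.2794
R=1: x+15/44x²=0 ⇒ x=−44/15=-2.9333; min R=1−1/(4·15/44)=0.2667>−1
Confirm numerically:
  x=-2.879: |R|=0.94667 <1
  x=-2.827: |R|=0.89752 <1
  x=-2.756: |R|=0.83339 <1
  x=-2.122: |R|=0.41307 <1
  x=-3.418: |R|=1.56475 >1
  x=-3.081: |R|=1.15510 >1
  x=-2.980: |R|=1.04741 >1
Interval (-2.9333, 0).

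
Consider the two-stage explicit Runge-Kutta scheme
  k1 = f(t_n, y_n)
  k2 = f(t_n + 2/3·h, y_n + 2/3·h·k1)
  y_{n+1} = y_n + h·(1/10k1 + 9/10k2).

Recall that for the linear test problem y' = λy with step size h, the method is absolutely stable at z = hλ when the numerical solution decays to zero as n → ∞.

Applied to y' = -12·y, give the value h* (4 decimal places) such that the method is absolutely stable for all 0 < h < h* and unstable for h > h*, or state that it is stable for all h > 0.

On y'=λy, z=hλ:
  k1=λy_n ⇒ h·k1=z·y_n;  k2=λ(1+2/3z)y_n ⇒ h·k2=z(1+2/3z)y_n
  y_{n+1}/y_n = 1 + 1/10z + 9/10z(1+2/3z) = 1 + z + 3/5z²
  so R(z) = 1 + z + 3/5z².

Boundary: |R(x)|=1, x<0.
x=-0.42: |R|=0.6858
R=1: x+3/5x²=0 ⇒ x=−5/3=-1.6667; min R=1−1/(4·3/5)=0.5833>−1
Confirm numerically:
  x=-1.495: |R|=0.84601 <1
  x=-0.989: |R|=0.59787 <1
  x=-0.960: |R|=0.59296 <1
  x=-2.009: |R|=1.41265 >1
  x=-1.799: |R|=1.14284 >1
So |R|<1 on (-1.6667, 0).

(-1.6667,0); λ=-12 ⇒ h* = (5/3)/12 = 0.1389.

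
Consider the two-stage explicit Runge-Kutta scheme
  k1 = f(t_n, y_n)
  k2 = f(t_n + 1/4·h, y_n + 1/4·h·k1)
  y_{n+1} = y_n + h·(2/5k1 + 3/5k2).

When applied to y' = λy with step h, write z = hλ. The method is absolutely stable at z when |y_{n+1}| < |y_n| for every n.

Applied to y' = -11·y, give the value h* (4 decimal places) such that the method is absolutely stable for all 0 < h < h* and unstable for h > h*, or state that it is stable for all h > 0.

With y'=λy (z=hλ):
  k1=λy_n ⇒ h·k1=z·y_n;  k2=λ(1+1/4z)y_n ⇒ h·k2=z(1+1/4z)y_n
  y_{n+1}/y_n = 1 + 2/5z + 3/5z(1+1/4z) = 1 + z + 3/20z²
  Hence R(z) = 1 + z + 3/20z².

Boundary: |R(x)|=1, x<0.
x=-1.35: |R|=0.0766
R=1: x+3/20x²=0 ⇒ x=−20/3=-6.6667; min R=1−1/(4·3/20)=-0.6667>−1
Confirm numerically:
  x=-6.215: |R|=0.57893 <1
  x=-6.196: |R|=0.56256 <1
  x=-4.356: |R|=0.50979 <1
  x=-7.229: |R|=1.60977 >1
  x=-7.173: |R|=1.54479 >1
So |R|<1 on (-6.6667, 0).

(-6.6667,0); λ=-11 ⇒ h* = (20/3)/11 = 0.6061.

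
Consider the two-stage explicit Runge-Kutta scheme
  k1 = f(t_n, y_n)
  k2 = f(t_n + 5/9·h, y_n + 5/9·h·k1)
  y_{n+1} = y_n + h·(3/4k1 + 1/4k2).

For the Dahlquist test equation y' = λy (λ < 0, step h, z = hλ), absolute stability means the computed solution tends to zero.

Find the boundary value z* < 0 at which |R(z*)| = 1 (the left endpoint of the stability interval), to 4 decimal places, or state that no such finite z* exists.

z* = -7.2000.

Test eqn y'=λy, z=hλ:
  k1=λy_n ⇒ h·k1=z·y_n;  k2=λ(1+5/9z)y_n ⇒ h·k2=z(1+5/9z)y_n
  y_{n+1}/y_n = 1 + 3/4z + 1/4z(1+5/9z) = 1 + z + 5/36z²
  Hence R(z) = 1 + z + 5/36z².

Solve |R(x)|<1 on ℝ⁻.
x=-1.48: |R|=0.1758
R=1: x+5/36x²=0 ⇒ x=−36/5=-7.2000; min R=1−1/(4·5/36)=-0.8000>−1
Confirm numerically:
  x=-4.672: |R|=0.64039 <1
  x=-4.573: |R|=0.66851 <1
  x=-3.645: |R|=0.79972 <1
  x=-7.780: |R|=1.62672 >1
  x=-7.777: |R|=1.62324 >1
  x=-7.253: |R|=1.05339 >1
Stable set (-7.2000, 0).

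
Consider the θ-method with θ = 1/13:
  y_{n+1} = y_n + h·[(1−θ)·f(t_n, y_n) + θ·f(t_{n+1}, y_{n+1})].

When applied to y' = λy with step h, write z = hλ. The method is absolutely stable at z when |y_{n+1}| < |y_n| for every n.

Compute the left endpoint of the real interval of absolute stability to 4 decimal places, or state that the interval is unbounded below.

z* = -2.3636.

Set f=λy, z=hλ:
  y_{n+1} = y_n + z·[12/13·y_n + 1/13·y_{n+1}] ⇒ (1 − 1/13z)y_{n+1} = (1 + 12/13z)y_n
  R(z) = (1 + 12/13z)/(1 − 1/13z).

Solve |R(x)|<1 on ℝ⁻.
x=-0.83: |R|=0.2198
R=−1: 1+12/13x = −1+1/13x ⇒ -11/13x=2 ⇒ x=2/(-11/13)=-2.3636
Confirm numerically:
  x=-2.097: |R|=0.80572 <1
  x=-1.700: |R|=0.50340 <1
  x=-1.497: |R|=0.34242 <1
  x=-1.377: |R|=0.24511 <1
  x=-2.869: |R|=1.35031 >1
  x=-2.431: |R|=1.04802 >1
Stable set (-2.3636, 0).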